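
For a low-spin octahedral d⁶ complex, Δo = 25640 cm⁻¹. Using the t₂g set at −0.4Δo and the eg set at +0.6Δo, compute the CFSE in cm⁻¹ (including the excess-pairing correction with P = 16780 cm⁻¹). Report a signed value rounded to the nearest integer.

Electron filling gives t₂g⁶ eg⁰.
CFSE(orbital) = 6×(-0.4Δo) + 0×(0.6Δo) = -2.4Δo; with Δo = 25640 cm⁻¹ that is -61536 cm⁻¹.
Relative to high-spin t₂g⁴ eg² (1 paired), the low-spin configuration has 2 additional pairs, contributing +2 × 16780 = +33560 cm⁻¹.
Combining: -61536 + 33560 = -27976 cm⁻¹.

-27976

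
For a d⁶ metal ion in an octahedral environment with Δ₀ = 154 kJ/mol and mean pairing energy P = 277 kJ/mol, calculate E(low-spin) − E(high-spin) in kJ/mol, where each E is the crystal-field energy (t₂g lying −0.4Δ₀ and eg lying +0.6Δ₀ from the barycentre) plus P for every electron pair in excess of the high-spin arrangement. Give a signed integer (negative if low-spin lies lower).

High-spin d⁶ fills as t₂g⁴ eg² with CFSE 4(−0.4) + 2(+0.6) = -0.4Δ₀ = -62 kJ/mol.
Low-spin: t₂g⁶ eg⁰, orbital CFSE = -2.4Δ₀ = -370 kJ/mol; plus 2 excess pairs × P = +554 kJ/mol; total 184 kJ/mol.
The difference is 184 − (-62) = 246 kJ/mol, so high-spin lies lower.

246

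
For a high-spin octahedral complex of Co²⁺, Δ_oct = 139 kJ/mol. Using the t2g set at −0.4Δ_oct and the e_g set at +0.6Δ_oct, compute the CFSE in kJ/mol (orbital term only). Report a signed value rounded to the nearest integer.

Co²⁺: group 9, so d-count = 9 − 2 = 7.
Electron filling gives t2g^5 e_g^2.
Orbital CFSE = 5(-0.4) + 2(0.6) = -0.8Δ_oct = -0.8 × 139 = -111 kJ/mol.

-111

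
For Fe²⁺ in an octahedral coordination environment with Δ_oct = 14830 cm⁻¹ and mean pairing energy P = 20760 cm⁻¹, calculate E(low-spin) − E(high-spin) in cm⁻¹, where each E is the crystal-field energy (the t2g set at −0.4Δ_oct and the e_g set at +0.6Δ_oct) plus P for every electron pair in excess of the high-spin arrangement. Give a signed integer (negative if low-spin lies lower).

Group 8 minus oxidation state +2 gives a d⁶ configuration for Fe²⁺.
High-spin: t2g^4 e_g^2, CFSE = -0.4Δ_oct = -5932 cm⁻¹.
Low-spin t2g^6 e_g^0 gives -2.4Δ_oct = -35592 cm⁻¹, but forming 2 extra pairs costs 2P = 41520 cm⁻¹, so E(LS) = -35592 + 41520 = 5928 cm⁻¹.
E(LS) − E(HS) = 5928 − (-5932) = 11860 cm⁻¹.

11860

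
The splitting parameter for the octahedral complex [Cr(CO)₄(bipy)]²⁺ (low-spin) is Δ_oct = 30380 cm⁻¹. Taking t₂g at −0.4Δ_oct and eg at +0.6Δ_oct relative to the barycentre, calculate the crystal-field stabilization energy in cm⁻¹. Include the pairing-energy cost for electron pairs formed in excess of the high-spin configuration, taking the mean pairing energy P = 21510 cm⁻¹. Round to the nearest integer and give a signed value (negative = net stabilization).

Ligand charges: 4×(+0) from CO and 1×(+0) from bipy sum to +0; with overall charge +2, Cr is +2.
Cr is in group 6, so Cr²⁺ is d⁴ (6 − 2 = 4).
The d⁴ electrons fill as t₂g⁴ eg⁰.
CFSE(orbital) = 4×(-0.4Δ_oct) + 0×(0.6Δ_oct) = -1.6Δ_oct; with Δ_oct = 30380 cm⁻¹ that is -48608 cm⁻¹.
High-spin d⁴ would be t₂g³ eg¹ with 0 pairs; low-spin has 1, so 1 excess pair costs +1P = +21510 cm⁻¹.
Combining: -48608 + 21510 = -27098 cm⁻¹.

-27098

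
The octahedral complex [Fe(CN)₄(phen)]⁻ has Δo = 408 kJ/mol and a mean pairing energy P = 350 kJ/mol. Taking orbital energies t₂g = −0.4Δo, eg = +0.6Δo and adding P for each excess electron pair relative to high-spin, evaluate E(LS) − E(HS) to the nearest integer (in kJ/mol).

-116

Ligand charges: 4×(-1) from CN⁻ and 1×(+0) from phen sum to -4; with overall charge -1, Fe is +3.
Fe is in group 8, so Fe³⁺ is d⁵ (8 − 3 = 5).
In the high-spin limit (t₂g³ eg²) the orbital term is 0.0Δo = 0 kJ/mol, with no excess pairing.
Low-spin: t₂g⁵ eg⁰, orbital CFSE = -2.0Δo = -816 kJ/mol; plus 2 excess pairs × P = +700 kJ/mol; total -116 kJ/mol.
E(LS) − E(HS) = -116 − (0) = -116 kJ/mol.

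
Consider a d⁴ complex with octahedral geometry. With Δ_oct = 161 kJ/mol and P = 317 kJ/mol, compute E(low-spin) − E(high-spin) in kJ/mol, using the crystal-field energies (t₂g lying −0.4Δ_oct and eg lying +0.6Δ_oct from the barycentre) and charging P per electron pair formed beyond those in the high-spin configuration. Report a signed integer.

156

High-spin: t₂g³ eg¹, CFSE = -0.6Δ_oct = -97 kJ/mol.
Low-spin: t₂g⁴ eg⁰, orbital CFSE = -1.6Δ_oct = -258 kJ/mol; plus 1 excess pair × P = +317 kJ/mol; total 59 kJ/mol.
The difference is 59 − (-97) = 156 kJ/mol, so high-spin lies lower.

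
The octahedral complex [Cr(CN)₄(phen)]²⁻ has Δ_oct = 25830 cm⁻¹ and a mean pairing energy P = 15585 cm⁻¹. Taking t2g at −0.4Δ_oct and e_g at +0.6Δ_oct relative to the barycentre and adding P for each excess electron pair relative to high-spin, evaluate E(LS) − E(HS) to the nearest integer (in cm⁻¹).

-10245

Ligand charges: 4×(-1) from CN⁻ and 1×(+0) from phen sum to -4; with overall charge -2, Cr is +2.
Cr is in group 6, so Cr²⁺ is d⁴ (6 − 2 = 4).
High-spin d⁴ fills as t2g^3 e_g^1 with CFSE 3(−0.4) + 1(+0.6) = -0.6Δ_oct = -15498 cm⁻¹.
Low-spin: t2g^4 e_g^0, orbital CFSE = -1.6Δ_oct = -41328 cm⁻¹; plus 1 excess pair × P = +15585 cm⁻¹; total -25743 cm⁻¹.
The difference is -25743 − (-15498) = -10245 cm⁻¹, so low-spin lies lower.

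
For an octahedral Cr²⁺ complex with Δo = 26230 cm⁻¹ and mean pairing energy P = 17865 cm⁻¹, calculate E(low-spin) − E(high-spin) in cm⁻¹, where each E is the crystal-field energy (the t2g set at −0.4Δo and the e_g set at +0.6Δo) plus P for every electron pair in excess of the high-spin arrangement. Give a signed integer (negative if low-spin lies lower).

Cr is in group 6, so Cr²⁺ is d⁴ (6 − 2 = 4).
High-spin: t2g^3 e_g^1, CFSE = -0.6Δo = -15738 cm⁻¹.
Low-spin t2g^4 e_g^0 gives -1.6Δo = -41968 cm⁻¹, but forming 1 extra pair costs 1P = 17865 cm⁻¹, so E(LS) = -41968 + 17865 = -24103 cm⁻¹.
E(LS) − E(HS) = -24103 − (-15738) = -8365 cm⁻¹.

-8365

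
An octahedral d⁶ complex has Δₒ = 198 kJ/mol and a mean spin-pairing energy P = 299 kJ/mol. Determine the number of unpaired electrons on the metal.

Since Δₒ = 198 kJ/mol < P = 299 kJ/mol, the complex adopts the high-spin configuration.
Configuration: t₂g⁴ eg².
Unpaired electrons: 4.

4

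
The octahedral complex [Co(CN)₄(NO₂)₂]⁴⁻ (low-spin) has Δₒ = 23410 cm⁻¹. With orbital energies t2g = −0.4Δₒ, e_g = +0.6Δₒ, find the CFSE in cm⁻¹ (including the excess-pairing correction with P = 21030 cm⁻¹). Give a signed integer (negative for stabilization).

Ligand charges: 4×(-1) from CN⁻ and 2×(-1) from NO₂⁻ sum to -6; with overall charge -4, Co is +2.
Group 9 minus oxidation state +2 gives a d⁷ configuration for Co²⁺.
Electron filling gives t2g^6 e_g^1.
The orbital stabilization is -1.8Δₒ = -1.8 × 23410 = -42138 cm⁻¹.
Relative to high-spin t2g^5 e_g^2 (2 paired), the low-spin configuration has 1 additional pair, contributing +1 × 21030 = +21030 cm⁻¹.
Overall CFSE = -42138 + 21030 = -21108 cm⁻¹.

-21108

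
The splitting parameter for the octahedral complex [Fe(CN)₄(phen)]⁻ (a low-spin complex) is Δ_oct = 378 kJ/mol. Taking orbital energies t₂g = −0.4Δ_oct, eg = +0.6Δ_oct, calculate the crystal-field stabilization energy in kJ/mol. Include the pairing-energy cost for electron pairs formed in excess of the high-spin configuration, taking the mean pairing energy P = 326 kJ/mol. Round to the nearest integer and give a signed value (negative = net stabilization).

Ligand charges: 4×(-1) from CN⁻ and 1×(+0) from phen sum to -4; with overall charge -1, Fe is +3.
Fe³⁺: group 8, so d-count = 8 − 3 = 5.
Electron filling gives t₂g⁵ eg⁰.
The orbital stabilization is -2.0Δ_oct = -2.0 × 378 = -756 kJ/mol.
Pairing penalty: 2 pairs vs 0 in the high-spin reference → 2 extra × P = 652 kJ/mol.
Overall CFSE = -756 + 652 = -104 kJ/mol.

-104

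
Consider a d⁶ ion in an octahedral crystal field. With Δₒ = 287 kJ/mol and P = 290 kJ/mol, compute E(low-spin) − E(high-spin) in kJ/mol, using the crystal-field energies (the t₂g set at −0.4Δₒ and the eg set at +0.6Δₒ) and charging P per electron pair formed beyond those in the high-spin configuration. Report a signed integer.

In the high-spin limit (t₂g⁴ eg²) the orbital term is -0.4Δₒ = -115 kJ/mol, with no excess pairing.
Low-spin t₂g⁶ eg⁰ gives -2.4Δₒ = -689 kJ/mol, but forming 2 extra pairs costs 2P = 580 kJ/mol, so E(LS) = -689 + 580 = -109 kJ/mol.
E(LS) − E(HS) = -109 − (-115) = 6 kJ/mol.

6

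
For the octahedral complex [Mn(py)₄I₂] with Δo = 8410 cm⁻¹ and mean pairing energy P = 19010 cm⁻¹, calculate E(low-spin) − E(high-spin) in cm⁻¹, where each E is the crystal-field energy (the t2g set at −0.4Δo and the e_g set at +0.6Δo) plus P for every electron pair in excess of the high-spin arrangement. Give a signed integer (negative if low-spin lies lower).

Ligand charges: 4×(+0) from py and 2×(-1) from I⁻ sum to -2; with overall charge +0, Mn is +2.
Mn is in group 7, so Mn²⁺ is d⁵ (7 − 2 = 5).
High-spin: t2g^3 e_g^2, CFSE = 0.0Δo = 0 cm⁻¹.
Low-spin t2g^5 e_g^0 gives -2.0Δo = -16820 cm⁻¹, but forming 2 extra pairs costs 2P = 38020 cm⁻¹, so E(LS) = -16820 + 38020 = 21200 cm⁻¹.
Thus E(LS) − E(HS) = 21200 cm⁻¹.

21200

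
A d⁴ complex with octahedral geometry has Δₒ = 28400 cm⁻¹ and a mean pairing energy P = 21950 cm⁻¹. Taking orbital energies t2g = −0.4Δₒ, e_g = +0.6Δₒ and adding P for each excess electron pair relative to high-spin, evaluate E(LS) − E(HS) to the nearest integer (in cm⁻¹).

-6450

High-spin: t2g^3 e_g^1, CFSE = -0.6Δₒ = -17040 cm⁻¹.
For low-spin the configuration is t2g^4 e_g^0: orbital energy -1.6 × 28400 = -45440 cm⁻¹, and 1 additional pair relative to high-spin adds 21950 cm⁻¹, giving -23490 cm⁻¹.
E(LS) − E(HS) = -23490 − (-17040) = -6450 cm⁻¹.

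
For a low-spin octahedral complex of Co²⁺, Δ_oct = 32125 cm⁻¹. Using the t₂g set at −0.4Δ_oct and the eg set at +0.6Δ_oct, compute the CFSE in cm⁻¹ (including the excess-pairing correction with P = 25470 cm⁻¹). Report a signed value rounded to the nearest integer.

Group 9 minus oxidation state +2 gives a d⁷ configuration for Co²⁺.
Electron filling gives t₂g⁶ eg¹.
Orbital CFSE = 6(-0.4) + 1(0.6) = -1.8Δ_oct = -1.8 × 32125 = -57825 cm⁻¹.
Pairing penalty: 3 pairs vs 2 in the high-spin reference → 1 extra × P = 25470 cm⁻¹.
Overall CFSE = -57825 + 25470 = -32355 cm⁻¹.

-32355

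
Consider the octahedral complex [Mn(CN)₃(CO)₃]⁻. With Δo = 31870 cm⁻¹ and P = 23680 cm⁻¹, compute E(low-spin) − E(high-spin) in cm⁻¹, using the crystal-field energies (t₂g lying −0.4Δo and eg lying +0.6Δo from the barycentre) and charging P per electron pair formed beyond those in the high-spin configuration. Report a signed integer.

-16380

Ligand charges: 3×(-1) from CN⁻ and 3×(+0) from CO sum to -3; with overall charge -1, Mn is +2.
Mn²⁺: group 7, so d-count = 7 − 2 = 5.
High-spin: t₂g³ eg², CFSE = 0.0Δo = 0 cm⁻¹.
Low-spin: t₂g⁵ eg⁰, orbital CFSE = -2.0Δo = -63740 cm⁻¹; plus 2 excess pairs × P = +47360 cm⁻¹; total -16380 cm⁻¹.
Thus E(LS) − E(HS) = -16380 cm⁻¹.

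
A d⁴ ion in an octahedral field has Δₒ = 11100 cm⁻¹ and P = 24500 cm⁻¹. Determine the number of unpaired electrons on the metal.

4

Since Δₒ = 11100 cm⁻¹ < P = 24500 cm⁻¹, the complex adopts the high-spin configuration.
That gives t₂g³ eg¹.
Unpaired electrons: 4.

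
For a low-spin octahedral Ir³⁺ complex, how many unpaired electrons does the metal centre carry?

Ir sits in group 9; removing 3 electrons leaves Ir³⁺ with 9 − 3 = 6 d electrons.
Configuration: t₂g⁶ eg⁰, giving 0 unpaired electrons.

0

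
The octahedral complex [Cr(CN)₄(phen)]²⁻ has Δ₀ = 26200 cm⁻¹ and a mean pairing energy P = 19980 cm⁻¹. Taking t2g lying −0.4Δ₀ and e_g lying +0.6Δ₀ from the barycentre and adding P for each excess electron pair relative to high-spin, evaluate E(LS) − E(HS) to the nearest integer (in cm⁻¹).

-6220

Ligand charges: 4×(-1) from CN⁻ and 1×(+0) from phen sum to -4; with overall charge -2, Cr is +2.
Cr is in group 6, so Cr²⁺ is d⁴ (6 − 2 = 4).
In the high-spin limit (t2g^3 e_g^1) the orbital term is -0.6Δ₀ = -15720 cm⁻¹, with no excess pairing.
For low-spin the configuration is t2g^4 e_g^0: orbital energy -1.6 × 26200 = -41920 cm⁻¹, and 1 additional pair relative to high-spin adds 19980 cm⁻¹, giving -21940 cm⁻¹.
E(LS) − E(HS) = -21940 − (-15720) = -6220 cm⁻¹.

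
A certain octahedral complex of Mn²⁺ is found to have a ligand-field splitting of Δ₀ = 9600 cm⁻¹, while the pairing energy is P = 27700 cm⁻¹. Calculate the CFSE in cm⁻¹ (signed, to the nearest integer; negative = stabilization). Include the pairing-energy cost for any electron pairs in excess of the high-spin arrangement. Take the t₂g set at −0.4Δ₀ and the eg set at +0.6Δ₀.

Group 7 minus oxidation state +2 gives a d⁵ configuration for Mn²⁺.
Δ₀ < P, so pairing is avoided: the ground state is high-spin.
Filling d⁵ accordingly: t₂g³ eg².
Orbital CFSE = 0.0Δ₀ = 0.0 × 9600 = 0 cm⁻¹.
High-spin has no excess pairs, so no pairing correction applies.

0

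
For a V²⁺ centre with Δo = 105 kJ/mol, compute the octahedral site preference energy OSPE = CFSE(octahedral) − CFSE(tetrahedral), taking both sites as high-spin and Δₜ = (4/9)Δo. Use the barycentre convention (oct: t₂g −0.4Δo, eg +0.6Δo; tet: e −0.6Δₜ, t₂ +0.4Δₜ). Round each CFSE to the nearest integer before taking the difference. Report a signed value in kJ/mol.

-89

V is in group 5, so V²⁺ is d³ (5 − 2 = 3).
Octahedral (high-spin): t₂g³ eg⁰, CFSE = 3(−0.4) + 0(+0.6) = -1.2Δo = -1.2 × 105 = -126 kJ/mol.
Tetrahedral e² t₂¹ gives -0.8Δₜ = -0.8 × (4/9) × 105 = -37 kJ/mol.
OSPE = CFSE(oct) − CFSE(tet) = -126 − (-37) = -89 kJ/mol.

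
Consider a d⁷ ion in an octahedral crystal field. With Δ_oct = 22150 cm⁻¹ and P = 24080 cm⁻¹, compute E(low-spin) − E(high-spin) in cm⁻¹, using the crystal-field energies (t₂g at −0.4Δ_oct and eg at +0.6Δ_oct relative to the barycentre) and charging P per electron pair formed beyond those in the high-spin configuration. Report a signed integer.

In the high-spin limit (t₂g⁵ eg²) the orbital term is -0.8Δ_oct = -17720 cm⁻¹, with no excess pairing.
Low-spin t₂g⁶ eg¹ gives -1.8Δ_oct = -39870 cm⁻¹, but forming 1 extra pair costs 1P = 24080 cm⁻¹, so E(LS) = -39870 + 24080 = -15790 cm⁻¹.
Thus E(LS) − E(HS) = 1930 cm⁻¹.

1930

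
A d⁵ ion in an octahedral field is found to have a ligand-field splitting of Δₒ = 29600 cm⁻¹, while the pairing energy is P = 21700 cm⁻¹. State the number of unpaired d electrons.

Δₒ > P, so pairing is preferred: the ground state is low-spin.
That gives t2g^5 e_g^0.
Unpaired electrons: 1.

1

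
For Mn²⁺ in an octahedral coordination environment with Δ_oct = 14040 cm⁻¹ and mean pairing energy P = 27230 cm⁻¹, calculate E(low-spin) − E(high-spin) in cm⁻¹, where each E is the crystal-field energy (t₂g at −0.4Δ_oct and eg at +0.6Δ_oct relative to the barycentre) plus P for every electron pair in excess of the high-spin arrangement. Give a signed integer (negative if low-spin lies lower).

26380

Mn²⁺: group 7, so d-count = 7 − 2 = 5.
High-spin: t₂g³ eg², CFSE = 0.0Δ_oct = 0 cm⁻¹.
For low-spin the configuration is t₂g⁵ eg⁰: orbital energy -2.0 × 14040 = -28080 cm⁻¹, and 2 additional pairs relative to high-spin add 54460 cm⁻¹, giving 26380 cm⁻¹.
The difference is 26380 − (0) = 26380 cm⁻¹, so high-spin lies lower.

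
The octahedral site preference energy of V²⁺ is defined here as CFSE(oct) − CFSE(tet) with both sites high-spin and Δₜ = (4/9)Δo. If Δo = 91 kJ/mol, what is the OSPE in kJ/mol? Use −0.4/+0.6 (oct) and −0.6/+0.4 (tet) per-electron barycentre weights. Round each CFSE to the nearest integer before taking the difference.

V is in group 5, so V²⁺ is d³ (5 − 2 = 3).
In an octahedral site d³ (HS) is t₂g³ eg⁰, giving CFSE(oct) = -1.2Δo = -109 kJ/mol.
In a tetrahedral site the filling is e² t₂¹: CFSE(tet) = -0.8Δₜ = -0.8 × (4/9)(91) = -32 kJ/mol.
OSPE = -109 − (-32) = -77 kJ/mol.

-77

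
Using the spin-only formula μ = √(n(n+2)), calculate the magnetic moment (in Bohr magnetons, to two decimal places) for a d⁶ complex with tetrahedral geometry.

Tetrahedral splitting is small, so the complex is high-spin.
Configuration: e³ t₂³ → 4 unpaired electrons.
μ(spin-only) = √[4(4+2)] = √24 ≈ 4.90 Bohr magnetons.

4.90 Bohr magnetons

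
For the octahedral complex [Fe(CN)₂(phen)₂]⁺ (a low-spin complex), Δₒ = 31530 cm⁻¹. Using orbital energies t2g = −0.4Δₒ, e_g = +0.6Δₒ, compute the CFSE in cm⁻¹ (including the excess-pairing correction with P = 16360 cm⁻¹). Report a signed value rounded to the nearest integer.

Ligand charges: 2×(-1) from CN⁻ and 2×(+0) from phen sum to -2; with overall charge +1, Fe is +3.
Fe sits in group 8; removing 3 electrons leaves Fe³⁺ with 8 − 3 = 5 d electrons.
Electron filling gives t2g^5 e_g^0.
CFSE(orbital) = 5×(-0.4Δₒ) + 0×(0.6Δₒ) = -2.0Δₒ; with Δₒ = 31530 cm⁻¹ that is -63060 cm⁻¹.
Pairing penalty: 2 pairs vs 0 in the high-spin reference → 2 extra × P = 32720 cm⁻¹.
Overall CFSE = -63060 + 32720 = -30340 cm⁻¹.

-30340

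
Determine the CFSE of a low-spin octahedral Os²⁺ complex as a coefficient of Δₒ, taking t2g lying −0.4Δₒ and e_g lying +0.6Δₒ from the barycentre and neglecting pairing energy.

Os is in group 8, so Os²⁺ is d⁶ (8 − 2 = 6).
Configuration: t2g^6 e_g^0.
CFSE = 6(-0.4Δₒ) + 0(0.6Δₒ) = -2.4Δₒ + 0.0Δₒ = -2.4Δₒ.

-2.4 Δₒ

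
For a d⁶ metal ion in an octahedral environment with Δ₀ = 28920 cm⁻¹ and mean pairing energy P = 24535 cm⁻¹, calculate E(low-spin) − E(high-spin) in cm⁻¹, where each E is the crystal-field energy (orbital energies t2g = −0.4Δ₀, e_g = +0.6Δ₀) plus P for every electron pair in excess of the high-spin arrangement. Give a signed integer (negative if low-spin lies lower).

-8770

High-spin: t2g^4 e_g^2, CFSE = -0.4Δ₀ = -11568 cm⁻¹.
For low-spin the configuration is t2g^6 e_g^0: orbital energy -2.4 × 28920 = -69408 cm⁻¹, and 2 additional pairs relative to high-spin add 49070 cm⁻¹, giving -20338 cm⁻¹.
Thus E(LS) − E(HS) = -8770 cm⁻¹.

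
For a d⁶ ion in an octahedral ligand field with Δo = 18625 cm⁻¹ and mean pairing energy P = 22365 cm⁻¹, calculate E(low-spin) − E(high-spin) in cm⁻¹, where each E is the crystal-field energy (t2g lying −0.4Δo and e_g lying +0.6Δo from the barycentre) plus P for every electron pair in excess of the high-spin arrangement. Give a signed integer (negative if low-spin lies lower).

7480

In the high-spin limit (t2g^4 e_g^2) the orbital term is -0.4Δo = -7450 cm⁻¹, with no excess pairing.
Low-spin: t2g^6 e_g^0, orbital CFSE = -2.4Δo = -44700 cm⁻¹; plus 2 excess pairs × P = +44730 cm⁻¹; total 30 cm⁻¹.
Thus E(LS) − E(HS) = 7480 cm⁻¹.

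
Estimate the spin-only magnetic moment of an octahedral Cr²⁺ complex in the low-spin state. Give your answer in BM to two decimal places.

2.83 BM

Cr is in group 6, so Cr²⁺ is d⁴ (6 − 2 = 4).
Configuration: t₂g⁴ eg⁰ → 2 unpaired electrons.
μ(spin-only) = √[2(2+2)] = √8 ≈ 2.83 BM.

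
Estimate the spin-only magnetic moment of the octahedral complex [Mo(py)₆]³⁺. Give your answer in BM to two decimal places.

py is neutral, so the +3 overall charge sits on Mo: oxidation state +3.
Mo sits in group 6; removing 3 electrons leaves Mo³⁺ with 6 − 3 = 3 d electrons.
For octahedral d³ the high- and low-spin configurations coincide.
Configuration: t2g^3 e_g^0 → 3 unpaired electrons.
μ(spin-only) = √[3(3+2)] = √15 ≈ 3.87 BM.

3.87 BM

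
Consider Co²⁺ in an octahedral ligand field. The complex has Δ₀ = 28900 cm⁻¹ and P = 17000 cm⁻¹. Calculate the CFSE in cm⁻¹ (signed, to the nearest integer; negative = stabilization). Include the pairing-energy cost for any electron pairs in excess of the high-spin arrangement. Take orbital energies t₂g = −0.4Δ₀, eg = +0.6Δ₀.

-35020

Co sits in group 9; removing 2 electrons leaves Co²⁺ with 9 − 2 = 7 d electrons.
Since Δ₀ = 28900 cm⁻¹ > P = 17000 cm⁻¹, the complex adopts the low-spin configuration.
That gives t₂g⁶ eg¹.
Orbital CFSE = -1.8Δ₀ = -1.8 × 28900 = -52020 cm⁻¹.
Excess pairs vs high-spin: 3 − 2 = 1; pairing cost = +17000 cm⁻¹.
Net CFSE = -52020 + 17000 = -35020 cm⁻¹.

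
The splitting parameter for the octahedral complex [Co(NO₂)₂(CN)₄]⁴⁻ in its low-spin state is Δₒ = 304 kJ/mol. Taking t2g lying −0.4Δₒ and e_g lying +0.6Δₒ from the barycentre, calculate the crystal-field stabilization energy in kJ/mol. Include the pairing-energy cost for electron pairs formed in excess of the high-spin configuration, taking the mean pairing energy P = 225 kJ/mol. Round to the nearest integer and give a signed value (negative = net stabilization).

Ligand charges: 2×(-1) from NO₂⁻ and 4×(-1) from CN⁻ sum to -6; with overall charge -4, Co is +2.
Co sits in group 9; removing 2 electrons leaves Co²⁺ with 9 − 2 = 7 d electrons.
The d⁷ electrons fill as t2g^6 e_g^1.
CFSE(orbital) = 6×(-0.4Δₒ) + 1×(0.6Δₒ) = -1.8Δₒ; with Δₒ = 304 kJ/mol that is -547 kJ/mol.
Relative to high-spin t2g^5 e_g^2 (2 paired), the low-spin configuration has 1 additional pair, contributing +1 × 225 = +225 kJ/mol.
Overall CFSE = -547 + 225 = -322 kJ/mol.

-322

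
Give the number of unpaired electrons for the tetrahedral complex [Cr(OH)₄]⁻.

3

Each OH⁻ contributes -1; 4 × (-1) = -4. With overall charge -1, Cr is in the +3 oxidation state.
Cr is in group 6, so Cr³⁺ is d³ (6 − 3 = 3).
With tetrahedral geometry the complex is necessarily high-spin.
Configuration: e^2 t2^1, giving 3 unpaired electrons.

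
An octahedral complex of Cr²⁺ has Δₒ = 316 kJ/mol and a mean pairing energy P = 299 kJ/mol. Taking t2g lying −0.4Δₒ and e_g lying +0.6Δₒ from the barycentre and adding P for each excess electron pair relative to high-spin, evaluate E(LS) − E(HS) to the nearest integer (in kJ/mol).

Group 6 minus oxidation state +2 gives a d⁴ configuration for Cr²⁺.
In the high-spin limit (t2g^3 e_g^1) the orbital term is -0.6Δₒ = -190 kJ/mol, with no excess pairing.
For low-spin the configuration is t2g^4 e_g^0: orbital energy -1.6 × 316 = -506 kJ/mol, and 1 additional pair relative to high-spin adds 299 kJ/mol, giving -207 kJ/mol.
The difference is -207 − (-190) = -17 kJ/mol, so low-spin lies lower.

-17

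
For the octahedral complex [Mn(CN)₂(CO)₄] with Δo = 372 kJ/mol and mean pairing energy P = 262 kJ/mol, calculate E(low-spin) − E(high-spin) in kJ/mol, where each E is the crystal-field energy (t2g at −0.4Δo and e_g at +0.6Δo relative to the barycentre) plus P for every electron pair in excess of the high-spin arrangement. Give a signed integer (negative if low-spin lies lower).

-220

Ligand charges: 2×(-1) from CN⁻ and 4×(+0) from CO sum to -2; with overall charge +0, Mn is +2.
Mn²⁺: group 7, so d-count = 7 − 2 = 5.
High-spin: t2g^3 e_g^2, CFSE = 0.0Δo = 0 kJ/mol.
Low-spin t2g^5 e_g^0 gives -2.0Δo = -744 kJ/mol, but forming 2 extra pairs costs 2P = 524 kJ/mol, so E(LS) = -744 + 524 = -220 kJ/mol.
Thus E(LS) − E(HS) = -220 kJ/mol.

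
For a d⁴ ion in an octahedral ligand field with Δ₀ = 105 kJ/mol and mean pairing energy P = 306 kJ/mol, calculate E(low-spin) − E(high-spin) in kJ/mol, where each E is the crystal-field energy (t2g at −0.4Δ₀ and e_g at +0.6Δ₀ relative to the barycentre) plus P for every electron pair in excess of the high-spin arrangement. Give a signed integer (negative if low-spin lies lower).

High-spin: t2g^3 e_g^1, CFSE = -0.6Δ₀ = -63 kJ/mol.
Low-spin: t2g^4 e_g^0, orbital CFSE = -1.6Δ₀ = -168 kJ/mol; plus 1 excess pair × P = +306 kJ/mol; total 138 kJ/mol.
Thus E(LS) − E(HS) = 201 kJ/mol.

201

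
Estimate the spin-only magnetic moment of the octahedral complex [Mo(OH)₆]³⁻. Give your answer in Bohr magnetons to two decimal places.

Each OH⁻ contributes -1; 6 × (-1) = -6. With overall charge -3, Mo is in the +3 oxidation state.
Mo³⁺: group 6, so d-count = 6 − 3 = 3.
Configuration: t₂g³ eg⁰ → 3 unpaired electrons.
μ(spin-only) = √[3(3+2)] = √15 ≈ 3.87 Bohr magnetons.

3.87 Bohr magnetons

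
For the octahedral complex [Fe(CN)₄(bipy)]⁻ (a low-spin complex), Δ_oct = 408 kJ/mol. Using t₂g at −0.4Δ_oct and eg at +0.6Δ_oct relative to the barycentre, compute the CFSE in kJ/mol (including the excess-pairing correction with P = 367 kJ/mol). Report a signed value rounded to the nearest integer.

-82

Ligand charges: 4×(-1) from CN⁻ and 1×(+0) from bipy sum to -4; with overall charge -1, Fe is +3.
Fe³⁺: group 8, so d-count = 8 − 3 = 5.
The d⁵ electrons fill as t₂g⁵ eg⁰.
CFSE(orbital) = 5×(-0.4Δ_oct) + 0×(0.6Δ_oct) = -2.0Δ_oct; with Δ_oct = 408 kJ/mol that is -816 kJ/mol.
High-spin d⁵ would be t₂g³ eg² with 0 pairs; low-spin has 2, so 2 excess pairs cost +2P = +734 kJ/mol.
Overall CFSE = -816 + 734 = -82 kJ/mol.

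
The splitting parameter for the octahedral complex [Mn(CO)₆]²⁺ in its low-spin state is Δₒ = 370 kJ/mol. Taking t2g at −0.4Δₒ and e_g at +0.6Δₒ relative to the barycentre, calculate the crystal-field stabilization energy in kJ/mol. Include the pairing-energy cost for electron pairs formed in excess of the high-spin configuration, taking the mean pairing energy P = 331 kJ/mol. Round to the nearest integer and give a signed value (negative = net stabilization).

CO is neutral, so the +2 overall charge sits on Mn: oxidation state +2.
Group 7 minus oxidation state +2 gives a d⁵ configuration for Mn²⁺.
Electron filling gives t2g^5 e_g^0.
Orbital CFSE = 5(-0.4) + 0(0.6) = -2.0Δₒ = -2.0 × 370 = -740 kJ/mol.
High-spin d⁵ would be t2g^3 e_g^2 with 0 pairs; low-spin has 2, so 2 excess pairs cost +2P = +662 kJ/mol.
Net CFSE = -740 + 662 = -78 kJ/mol.

-78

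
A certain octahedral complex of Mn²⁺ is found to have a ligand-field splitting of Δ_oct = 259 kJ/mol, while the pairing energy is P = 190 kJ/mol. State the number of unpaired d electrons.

1

Mn is in group 7, so Mn²⁺ is d⁵ (7 − 2 = 5).
Since Δ_oct = 259 kJ/mol > P = 190 kJ/mol, the complex adopts the low-spin configuration.
Filling d⁵ accordingly: t₂g⁵ eg⁰.
Unpaired electrons: 1.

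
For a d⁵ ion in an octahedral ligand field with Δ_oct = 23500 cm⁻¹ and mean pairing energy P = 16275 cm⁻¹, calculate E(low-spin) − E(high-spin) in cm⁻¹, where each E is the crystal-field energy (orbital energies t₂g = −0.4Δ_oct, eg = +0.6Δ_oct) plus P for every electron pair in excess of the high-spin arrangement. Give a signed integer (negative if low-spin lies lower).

-14450

High-spin: t₂g³ eg², CFSE = 0.0Δ_oct = 0 cm⁻¹.
Low-spin: t₂g⁵ eg⁰, orbital CFSE = -2.0Δ_oct = -47000 cm⁻¹; plus 2 excess pairs × P = +32550 cm⁻¹; total -14450 cm⁻¹.
Thus E(LS) − E(HS) = -14450 cm⁻¹.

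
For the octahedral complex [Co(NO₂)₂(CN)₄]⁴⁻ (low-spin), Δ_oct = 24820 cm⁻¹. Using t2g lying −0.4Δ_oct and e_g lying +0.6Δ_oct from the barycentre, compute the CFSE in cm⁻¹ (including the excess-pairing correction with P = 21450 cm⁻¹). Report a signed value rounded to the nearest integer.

Ligand charges: 2×(-1) from NO₂⁻ and 4×(-1) from CN⁻ sum to -6; with overall charge -4, Co is +2.
Co is in group 9, so Co²⁺ is d⁷ (9 − 2 = 7).
Electron filling gives t2g^6 e_g^1.
The orbital stabilization is -1.8Δ_oct = -1.8 × 24820 = -44676 cm⁻¹.
High-spin d⁷ would be t2g^5 e_g^2 with 2 pairs; low-spin has 3, so 1 excess pair costs +1P = +21450 cm⁻¹.
Combining: -44676 + 21450 = -23226 cm⁻¹.

-23226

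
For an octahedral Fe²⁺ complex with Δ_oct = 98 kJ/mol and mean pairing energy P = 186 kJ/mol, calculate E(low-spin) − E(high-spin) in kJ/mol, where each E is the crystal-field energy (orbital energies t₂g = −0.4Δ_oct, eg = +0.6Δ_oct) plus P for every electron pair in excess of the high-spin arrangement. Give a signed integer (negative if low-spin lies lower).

176

Fe is in group 8, so Fe²⁺ is d⁶ (8 − 2 = 6).
High-spin: t₂g⁴ eg², CFSE = -0.4Δ_oct = -39 kJ/mol.
Low-spin t₂g⁶ eg⁰ gives -2.4Δ_oct = -235 kJ/mol, but forming 2 extra pairs costs 2P = 372 kJ/mol, so E(LS) = -235 + 372 = 137 kJ/mol.
The difference is 137 − (-39) = 176 kJ/mol, so high-spin lies lower.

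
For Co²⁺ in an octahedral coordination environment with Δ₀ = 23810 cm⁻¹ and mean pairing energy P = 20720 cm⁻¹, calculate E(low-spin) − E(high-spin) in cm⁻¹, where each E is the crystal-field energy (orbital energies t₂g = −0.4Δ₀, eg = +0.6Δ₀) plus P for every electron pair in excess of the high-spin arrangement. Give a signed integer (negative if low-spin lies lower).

Co²⁺: group 9, so d-count = 9 − 2 = 7.
High-spin d⁷ fills as t₂g⁵ eg² with CFSE 5(−0.4) + 2(+0.6) = -0.8Δ₀ = -19048 cm⁻¹.
For low-spin the configuration is t₂g⁶ eg¹: orbital energy -1.8 × 23810 = -42858 cm⁻¹, and 1 additional pair relative to high-spin adds 20720 cm⁻¹, giving -22138 cm⁻¹.
E(LS) − E(HS) = -22138 − (-19048) = -3090 cm⁻¹.

-3090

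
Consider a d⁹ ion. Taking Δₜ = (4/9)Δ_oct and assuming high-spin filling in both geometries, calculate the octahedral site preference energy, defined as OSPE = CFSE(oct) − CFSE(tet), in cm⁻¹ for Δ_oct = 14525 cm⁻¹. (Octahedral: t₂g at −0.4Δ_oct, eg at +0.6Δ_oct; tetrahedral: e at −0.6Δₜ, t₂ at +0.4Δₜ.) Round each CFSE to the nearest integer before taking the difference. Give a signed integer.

Octahedral high-spin t2g^6 e_g^3: CFSE = -0.6 × 14525 = -8715 cm⁻¹.
In a tetrahedral site the filling is e^4 t2^5: CFSE(tet) = -0.4Δₜ = -0.4 × (4/9)(14525) = -2582 cm⁻¹.
OSPE = -8715 − (-2582) = -6133 cm⁻¹.

-6133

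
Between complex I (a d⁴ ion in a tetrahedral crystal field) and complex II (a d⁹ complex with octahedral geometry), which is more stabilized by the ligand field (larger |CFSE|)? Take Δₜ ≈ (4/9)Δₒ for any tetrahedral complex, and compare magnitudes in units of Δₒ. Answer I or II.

II

I: Tetrahedral splitting is small, so the complex is high-spin; e² t₂², CFSE = -0.4Δₜ ≈ -0.18Δₒ.
II: t₂g⁶ eg³, CFSE = -0.6Δₒ.
So II has the larger |CFSE|.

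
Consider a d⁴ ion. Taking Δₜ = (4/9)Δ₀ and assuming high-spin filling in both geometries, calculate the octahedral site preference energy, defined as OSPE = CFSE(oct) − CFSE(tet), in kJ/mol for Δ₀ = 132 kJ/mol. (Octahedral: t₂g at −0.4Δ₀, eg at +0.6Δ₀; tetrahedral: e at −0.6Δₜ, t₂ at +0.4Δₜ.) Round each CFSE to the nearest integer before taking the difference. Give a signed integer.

-56

Octahedral (high-spin): t₂g³ eg¹, CFSE = 3(−0.4) + 1(+0.6) = -0.6Δ₀ = -0.6 × 132 = -79 kJ/mol.
In a tetrahedral site the filling is e² t₂²: CFSE(tet) = -0.4Δₜ = -0.4 × (4/9)(132) = -23 kJ/mol.
Subtracting, OSPE = -79 − (-23) = -56 kJ/mol.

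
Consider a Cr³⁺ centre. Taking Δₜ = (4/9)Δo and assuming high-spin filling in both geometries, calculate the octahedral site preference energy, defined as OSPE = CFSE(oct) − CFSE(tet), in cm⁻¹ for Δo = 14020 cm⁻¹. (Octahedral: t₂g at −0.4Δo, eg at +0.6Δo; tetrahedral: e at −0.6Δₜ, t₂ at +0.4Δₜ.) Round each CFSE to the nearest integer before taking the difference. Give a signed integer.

-11839

Cr³⁺: group 6, so d-count = 6 − 3 = 3.
Octahedral high-spin t2g^3 e_g^0: CFSE = -1.2 × 14020 = -16824 cm⁻¹.
In a tetrahedral site the filling is e^2 t2^1: CFSE(tet) = -0.8Δₜ = -0.8 × (4/9)(14020) = -4985 cm⁻¹.
OSPE = -16824 − (-4985) = -11839 cm⁻¹.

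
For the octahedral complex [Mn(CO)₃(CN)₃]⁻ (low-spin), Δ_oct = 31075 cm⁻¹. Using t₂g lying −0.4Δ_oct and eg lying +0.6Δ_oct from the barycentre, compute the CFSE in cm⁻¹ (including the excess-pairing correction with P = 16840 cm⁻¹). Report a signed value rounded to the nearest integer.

Ligand charges: 3×(+0) from CO and 3×(-1) from CN⁻ sum to -3; with overall charge -1, Mn is +2.
Group 7 minus oxidation state +2 gives a d⁵ configuration for Mn²⁺.
The d⁵ electrons fill as t₂g⁵ eg⁰.
Orbital CFSE = 5(-0.4) + 0(0.6) = -2.0Δ_oct = -2.0 × 31075 = -62150 cm⁻¹.
High-spin d⁵ would be t₂g³ eg² with 0 pairs; low-spin has 2, so 2 excess pairs cost +2P = +33680 cm⁻¹.
Net CFSE = -62150 + 33680 = -28470 cm⁻¹.

-28470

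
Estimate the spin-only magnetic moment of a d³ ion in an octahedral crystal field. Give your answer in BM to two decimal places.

For octahedral d³ the high- and low-spin configurations coincide.
Configuration: t₂g³ eg⁰ → 3 unpaired electrons.
μ(spin-only) = √[3(3+2)] = √15 ≈ 3.87 BM.

3.87 BM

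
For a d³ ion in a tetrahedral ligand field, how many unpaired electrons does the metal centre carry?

3

Tetrahedral splitting is small, so the complex is high-spin.
Configuration: e^2 t2^1, giving 3 unpaired electrons.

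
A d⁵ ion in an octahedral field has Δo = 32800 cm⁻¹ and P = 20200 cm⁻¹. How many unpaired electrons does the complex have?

Since Δo = 32800 cm⁻¹ > P = 20200 cm⁻¹, the complex adopts the low-spin configuration.
Filling d⁵ accordingly: t₂g⁵ eg⁰.
Unpaired electrons: 1.

1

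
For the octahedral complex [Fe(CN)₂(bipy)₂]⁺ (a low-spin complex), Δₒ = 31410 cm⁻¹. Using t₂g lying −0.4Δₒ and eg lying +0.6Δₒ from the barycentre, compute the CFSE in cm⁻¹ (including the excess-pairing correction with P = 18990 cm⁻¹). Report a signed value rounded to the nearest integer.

-24840

Ligand charges: 2×(-1) from CN⁻ and 2×(+0) from bipy sum to -2; with overall charge +1, Fe is +3.
Fe sits in group 8; removing 3 electrons leaves Fe³⁺ with 8 − 3 = 5 d electrons.
Electron filling gives t₂g⁵ eg⁰.
Orbital CFSE = 5(-0.4) + 0(0.6) = -2.0Δₒ = -2.0 × 31410 = -62820 cm⁻¹.
Pairing penalty: 2 pairs vs 0 in the high-spin reference → 2 extra × P = 37980 cm⁻¹.
Net CFSE = -62820 + 37980 = -24840 cm⁻¹.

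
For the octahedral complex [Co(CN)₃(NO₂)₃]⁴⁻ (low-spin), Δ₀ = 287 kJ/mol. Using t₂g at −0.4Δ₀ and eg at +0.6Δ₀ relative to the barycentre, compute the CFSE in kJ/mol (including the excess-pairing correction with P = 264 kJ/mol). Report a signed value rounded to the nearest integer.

Ligand charges: 3×(-1) from CN⁻ and 3×(-1) from NO₂⁻ sum to -6; with overall charge -4, Co is +2.
Co²⁺: group 9, so d-count = 9 − 2 = 7.
The d⁷ electrons fill as t₂g⁶ eg¹.
CFSE(orbital) = 6×(-0.4Δ₀) + 1×(0.6Δ₀) = -1.8Δ₀; with Δ₀ = 287 kJ/mol that is -517 kJ/mol.
Pairing penalty: 3 pairs vs 2 in the high-spin reference → 1 extra × P = 264 kJ/mol.
Net CFSE = -517 + 264 = -253 kJ/mol.

-253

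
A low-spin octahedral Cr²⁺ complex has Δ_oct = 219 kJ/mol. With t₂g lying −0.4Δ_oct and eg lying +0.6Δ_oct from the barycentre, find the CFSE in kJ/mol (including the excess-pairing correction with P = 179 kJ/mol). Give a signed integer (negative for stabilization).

-171

Cr is in group 6, so Cr²⁺ is d⁴ (6 − 2 = 4).
Configuration: t₂g⁴ eg⁰.
CFSE(orbital) = 4×(-0.4Δ_oct) + 0×(0.6Δ_oct) = -1.6Δ_oct; with Δ_oct = 219 kJ/mol that is -350 kJ/mol.
Pairing penalty: 1 pair vs 0 in the high-spin reference → 1 extra × P = 179 kJ/mol.
Net CFSE = -350 + 179 = -171 kJ/mol.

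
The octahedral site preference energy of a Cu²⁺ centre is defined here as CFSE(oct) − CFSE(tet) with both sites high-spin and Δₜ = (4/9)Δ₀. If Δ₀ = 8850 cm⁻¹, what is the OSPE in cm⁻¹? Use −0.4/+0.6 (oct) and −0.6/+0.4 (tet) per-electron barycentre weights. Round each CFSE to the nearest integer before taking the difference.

-3737

Group 11 minus oxidation state +2 gives a d⁹ configuration for Cu²⁺.
Octahedral high-spin t₂g⁶ eg³: CFSE = -0.6 × 8850 = -5310 cm⁻¹.
In a tetrahedral site the filling is e⁴ t₂⁵: CFSE(tet) = -0.4Δₜ = -0.4 × (4/9)(8850) = -1573 cm⁻¹.
Subtracting, OSPE = -5310 − (-1573) = -3737 cm⁻¹.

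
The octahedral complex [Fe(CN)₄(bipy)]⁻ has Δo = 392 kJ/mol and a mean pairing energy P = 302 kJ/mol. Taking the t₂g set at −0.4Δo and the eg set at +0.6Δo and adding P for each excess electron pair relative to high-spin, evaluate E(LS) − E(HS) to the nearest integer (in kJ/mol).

Ligand charges: 4×(-1) from CN⁻ and 1×(+0) from bipy sum to -4; with overall charge -1, Fe is +3.
Fe³⁺: group 8, so d-count = 8 − 3 = 5.
In the high-spin limit (t₂g³ eg²) the orbital term is 0.0Δo = 0 kJ/mol, with no excess pairing.
For low-spin the configuration is t₂g⁵ eg⁰: orbital energy -2.0 × 392 = -784 kJ/mol, and 2 additional pairs relative to high-spin add 604 kJ/mol, giving -180 kJ/mol.
Thus E(LS) − E(HS) = -180 kJ/mol.

-180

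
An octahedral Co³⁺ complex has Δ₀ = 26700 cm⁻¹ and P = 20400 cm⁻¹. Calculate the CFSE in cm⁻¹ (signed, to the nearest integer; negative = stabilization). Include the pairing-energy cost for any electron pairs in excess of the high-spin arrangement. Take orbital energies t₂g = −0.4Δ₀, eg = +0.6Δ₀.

-23280

Co³⁺: group 9, so d-count = 9 − 3 = 6.
Since Δ₀ = 26700 cm⁻¹ > P = 20400 cm⁻¹, the complex adopts the low-spin configuration.
Configuration: t₂g⁶ eg⁰.
Orbital CFSE = -2.4Δ₀ = -2.4 × 26700 = -64080 cm⁻¹.
Excess pairs vs high-spin: 3 − 1 = 2; pairing cost = +40800 cm⁻¹.
Net CFSE = -64080 + 40800 = -23280 cm⁻¹.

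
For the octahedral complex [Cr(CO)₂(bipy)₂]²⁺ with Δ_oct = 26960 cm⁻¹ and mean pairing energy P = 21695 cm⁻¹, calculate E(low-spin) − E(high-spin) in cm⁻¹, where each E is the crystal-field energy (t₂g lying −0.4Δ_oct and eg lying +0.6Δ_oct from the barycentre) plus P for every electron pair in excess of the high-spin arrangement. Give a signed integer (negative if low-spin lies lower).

-5265

Ligand charges: 2×(+0) from CO and 2×(+0) from bipy sum to +0; with overall charge +2, Cr is +2.
Cr is in group 6, so Cr²⁺ is d⁴ (6 − 2 = 4).
In the high-spin limit (t₂g³ eg¹) the orbital term is -0.6Δ_oct = -16176 cm⁻¹, with no excess pairing.
Low-spin t₂g⁴ eg⁰ gives -1.6Δ_oct = -43136 cm⁻¹, but forming 1 extra pair costs 1P = 21695 cm⁻¹, so E(LS) = -43136 + 21695 = -21441 cm⁻¹.
E(LS) − E(HS) = -21441 − (-16176) = -5265 cm⁻¹.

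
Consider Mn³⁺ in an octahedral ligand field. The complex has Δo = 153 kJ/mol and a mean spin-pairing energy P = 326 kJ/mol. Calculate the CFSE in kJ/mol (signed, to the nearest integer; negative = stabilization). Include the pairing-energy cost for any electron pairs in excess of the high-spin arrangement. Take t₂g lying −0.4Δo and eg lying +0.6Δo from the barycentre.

Mn is in group 7, so Mn³⁺ is d⁴ (7 − 3 = 4).
With Δo < P the complex is high-spin.
Configuration: t₂g³ eg¹.
Orbital CFSE = -0.6Δo = -0.6 × 153 = -92 kJ/mol.
High-spin has no excess pairs, so no pairing correction applies.

-92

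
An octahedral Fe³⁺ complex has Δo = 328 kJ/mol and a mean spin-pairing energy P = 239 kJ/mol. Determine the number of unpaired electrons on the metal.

1

Group 8 minus oxidation state +3 gives a d⁵ configuration for Fe³⁺.
Δo > P, so pairing is preferred: the ground state is low-spin.
Configuration: t₂g⁵ eg⁰.
Unpaired electrons: 1.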